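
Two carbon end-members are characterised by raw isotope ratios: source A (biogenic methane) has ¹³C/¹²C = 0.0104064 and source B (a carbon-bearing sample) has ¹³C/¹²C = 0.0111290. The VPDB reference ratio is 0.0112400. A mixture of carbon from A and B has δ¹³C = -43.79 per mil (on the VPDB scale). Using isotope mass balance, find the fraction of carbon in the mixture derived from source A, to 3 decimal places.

δ_A = (0.0104064/0.0112400 − 1)×1000 = (0.925836 − 1)×1000 = -74.164 per mil
δ_B = (0.0111290/0.0112400 − 1)×1000 = (0.990125 − 1)×1000 = -9.875 per mil
f_A = (δ_mix − δ_B)/(δ_A − δ_B) = (-43.79 − (-9.875))/(-74.164 − (-9.875))
f_A = -33.915 / -64.288 = 0.5275

0.528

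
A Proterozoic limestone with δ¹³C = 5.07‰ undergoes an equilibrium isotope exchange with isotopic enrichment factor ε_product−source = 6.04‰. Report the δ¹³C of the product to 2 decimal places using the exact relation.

Exactly, δ_product = (δ_source + 1000)·(ε/1000 + 1) − 1000.
δ_product = (5.07 + 1000) × (6.04/1000 + 1) − 1000
δ_product = 11.141‰

11.14‰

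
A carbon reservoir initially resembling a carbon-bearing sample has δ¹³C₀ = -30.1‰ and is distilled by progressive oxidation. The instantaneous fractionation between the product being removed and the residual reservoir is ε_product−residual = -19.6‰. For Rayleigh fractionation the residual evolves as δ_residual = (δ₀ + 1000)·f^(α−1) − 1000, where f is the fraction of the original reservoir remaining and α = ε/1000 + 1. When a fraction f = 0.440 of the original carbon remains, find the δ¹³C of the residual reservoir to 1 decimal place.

-14.4‰

Rayleigh residual: δ_res = (δ₀ + 1000)·f^(α−1) − 1000
α = ε/1000 + 1 = 0.98040, so α − 1 = -0.01960
f^(α−1) = 0.440^(-0.01960) = 1.016221
δ_res = (-30.1 + 1000) × 1.016221 − 1000 = 985.633 − 1000 = -14.37‰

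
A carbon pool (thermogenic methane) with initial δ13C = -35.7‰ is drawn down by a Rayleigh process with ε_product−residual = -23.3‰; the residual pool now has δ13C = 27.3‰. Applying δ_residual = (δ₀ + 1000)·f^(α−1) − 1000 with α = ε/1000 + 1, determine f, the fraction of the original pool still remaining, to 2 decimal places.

α − 1 = ε/1000 = -0.0233
(δ_res + 1000)/(δ₀ + 1000) = (27.3 + 1000)/(-35.7 + 1000) = 1027.3/964.3 = 1.065332
f = 1.065332^(1/-0.0233) = exp(ln(1.065332)/-0.0233) = exp(0.06329/-0.0233)
f = exp(-2.7162) = 0.0661

0.07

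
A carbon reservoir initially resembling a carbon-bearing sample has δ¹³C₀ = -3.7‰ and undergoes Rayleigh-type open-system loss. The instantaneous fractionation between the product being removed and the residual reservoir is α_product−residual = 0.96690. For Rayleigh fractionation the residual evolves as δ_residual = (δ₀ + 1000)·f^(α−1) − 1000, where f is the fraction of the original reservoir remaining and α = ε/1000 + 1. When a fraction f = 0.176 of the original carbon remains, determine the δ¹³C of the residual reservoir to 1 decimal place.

Rayleigh residual: δ_res = (δ₀ + 1000)·f^(α−1) − 1000
α − 1 = -0.03310
f^(α−1) = 0.176^(-0.03310) = 1.059189
δ_res = (-3.7 + 1000) × 1.059189 − 1000 = 1055.270 − 1000 = 55.27‰

55.3‰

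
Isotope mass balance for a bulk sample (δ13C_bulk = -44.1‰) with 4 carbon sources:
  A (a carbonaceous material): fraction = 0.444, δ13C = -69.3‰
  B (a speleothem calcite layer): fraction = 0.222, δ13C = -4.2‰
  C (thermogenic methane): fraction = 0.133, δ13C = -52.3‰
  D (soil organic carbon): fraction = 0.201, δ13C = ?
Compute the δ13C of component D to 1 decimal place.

-27.1‰

Isotope mass balance: δ_bulk = Σ fᵢ·δᵢ.
-44.1 = 0.444×(-69.3) + 0.222×(-4.2) + 0.133×(-52.3) + 0.201×δ_D
0.201·δ_D = -44.1 − (-38.657) = -5.443
δ_D = -5.443 / 0.201 = -27.08‰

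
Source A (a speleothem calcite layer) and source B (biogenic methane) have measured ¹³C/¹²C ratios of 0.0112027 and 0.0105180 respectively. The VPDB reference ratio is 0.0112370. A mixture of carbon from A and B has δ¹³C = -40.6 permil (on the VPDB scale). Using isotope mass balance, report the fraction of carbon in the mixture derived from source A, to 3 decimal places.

δ_A = (0.0112027/0.0112370 − 1)×1000 = (0.996948 − 1)×1000 = -3.052 permil
δ_B = (0.0105180/0.0112370 − 1)×1000 = (0.936015 − 1)×1000 = -63.985 permil
f_A = (δ_mix − δ_B)/(δ_A − δ_B) = (-40.6 − (-63.985))/(-3.052 − (-63.985))
f_A = 23.385 / 60.933 = 0.3838

0.384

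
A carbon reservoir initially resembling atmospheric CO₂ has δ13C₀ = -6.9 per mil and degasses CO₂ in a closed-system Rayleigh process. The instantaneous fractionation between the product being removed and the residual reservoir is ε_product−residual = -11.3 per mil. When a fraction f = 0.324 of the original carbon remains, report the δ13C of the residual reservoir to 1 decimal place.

Rayleigh residual: δ_res = (δ₀ + 1000)·f^(α−1) − 1000
α = ε/1000 + 1 = 0.98870, so α − 1 = -0.01130
f^(α−1) = 0.324^(-0.01130) = 1.012817
δ_res = (-6.9 + 1000) × 1.012817 − 1000 = 1005.828 − 1000 = 5.83 per mil

5.8 per mil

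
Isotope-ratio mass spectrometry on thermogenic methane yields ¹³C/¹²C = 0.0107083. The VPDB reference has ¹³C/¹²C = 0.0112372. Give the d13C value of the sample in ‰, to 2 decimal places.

d13C = (R_sample / R_standard − 1) × 1000
R_sample / R_standard = 0.0107083 / 0.0112372 = 0.952933
d13C = (0.952933 − 1) × 1000 = -47.067‰

-47.07‰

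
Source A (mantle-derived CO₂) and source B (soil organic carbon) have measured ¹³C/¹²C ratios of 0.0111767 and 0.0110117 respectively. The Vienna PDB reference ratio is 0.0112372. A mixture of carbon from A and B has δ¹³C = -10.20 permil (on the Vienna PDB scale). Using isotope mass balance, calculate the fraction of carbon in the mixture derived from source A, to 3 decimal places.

δ_A = (0.0111767/0.0112372 − 1)×1000 = (0.994616 − 1)×1000 = -5.384 permil
δ_B = (0.0110117/0.0112372 − 1)×1000 = (0.979933 − 1)×1000 = -20.067 permil
f_A = (δ_mix − δ_B)/(δ_A − δ_B) = (-10.20 − (-20.067))/(-5.384 − (-20.067))
f_A = 9.867 / 14.683 = 0.6720

0.672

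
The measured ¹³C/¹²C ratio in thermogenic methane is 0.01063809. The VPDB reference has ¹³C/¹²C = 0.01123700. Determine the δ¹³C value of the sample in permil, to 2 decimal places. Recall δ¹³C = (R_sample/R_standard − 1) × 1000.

δ¹³C = (R_sample / R_standard − 1) × 1000
R_sample / R_standard = 0.01063809 / 0.01123700 = 0.946702
δ¹³C = (0.946702 − 1) × 1000 = -53.298 permil

-53.30 permil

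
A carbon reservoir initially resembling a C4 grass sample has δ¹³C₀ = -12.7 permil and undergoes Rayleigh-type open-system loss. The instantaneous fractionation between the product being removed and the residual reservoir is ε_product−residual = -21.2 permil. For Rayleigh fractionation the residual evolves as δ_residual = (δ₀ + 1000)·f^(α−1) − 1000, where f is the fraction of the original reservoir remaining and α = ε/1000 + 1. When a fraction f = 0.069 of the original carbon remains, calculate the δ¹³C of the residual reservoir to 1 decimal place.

44.9 permil

Rayleigh residual: δ_res = (δ₀ + 1000)·f^(α−1) − 1000
α = ε/1000 + 1 = 0.97880, so α − 1 = -0.02120
f^(α−1) = 0.069^(-0.02120) = 1.058319
δ_res = (-12.7 + 1000) × 1.058319 − 1000 = 1044.878 − 1000 = 44.88 permil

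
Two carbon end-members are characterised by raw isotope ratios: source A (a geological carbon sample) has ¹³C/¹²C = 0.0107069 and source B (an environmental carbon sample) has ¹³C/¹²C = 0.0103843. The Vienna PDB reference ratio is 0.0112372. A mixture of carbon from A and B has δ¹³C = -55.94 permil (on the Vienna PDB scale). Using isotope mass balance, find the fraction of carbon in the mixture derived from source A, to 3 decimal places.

δ_A = (0.0107069/0.0112372 − 1)×1000 = (0.952809 − 1)×1000 = -47.191 permil
δ_B = (0.0103843/0.0112372 − 1)×1000 = (0.924100 − 1)×1000 = -75.900 permil
f_A = (δ_mix − δ_B)/(δ_A − δ_B) = (-55.94 − (-75.900))/(-47.191 − (-75.900))
f_A = 19.960 / 28.708 = 0.6953

0.695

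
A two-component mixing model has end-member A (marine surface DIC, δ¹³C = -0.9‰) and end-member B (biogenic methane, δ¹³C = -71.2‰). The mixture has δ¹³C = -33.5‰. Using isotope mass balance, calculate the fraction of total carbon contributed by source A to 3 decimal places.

δ_mix = f_A·δ_A + (1 − f_A)·δ_B  ⇒  f_A = (δ_mix − δ_B)/(δ_A − δ_B)
f_A = (-33.5 − (-71.2)) / (-0.9 − (-71.2))
f_A = 37.7 / 70.3 = 0.5363

0.536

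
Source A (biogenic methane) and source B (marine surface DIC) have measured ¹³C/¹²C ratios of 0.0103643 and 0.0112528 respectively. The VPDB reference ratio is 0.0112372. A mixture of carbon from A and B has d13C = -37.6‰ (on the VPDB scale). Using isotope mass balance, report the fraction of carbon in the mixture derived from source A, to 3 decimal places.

δ_A = (0.0103643/0.0112372 − 1)×1000 = (0.922321 − 1)×1000 = -77.679‰
δ_B = (0.0112528/0.0112372 − 1)×1000 = (1.001388 − 1)×1000 = 1.388‰
f_A = (δ_mix − δ_B)/(δ_A − δ_B) = (-37.6 − (1.388))/(-77.679 − (1.388))
f_A = -38.988 / -79.068 = 0.4931

0.493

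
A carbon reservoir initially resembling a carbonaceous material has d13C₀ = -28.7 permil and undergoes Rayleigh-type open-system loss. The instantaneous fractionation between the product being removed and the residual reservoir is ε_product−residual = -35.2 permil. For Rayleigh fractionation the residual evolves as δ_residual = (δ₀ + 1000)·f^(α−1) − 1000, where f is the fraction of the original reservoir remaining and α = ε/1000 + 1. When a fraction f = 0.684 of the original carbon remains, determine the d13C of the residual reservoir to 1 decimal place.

Rayleigh residual: δ_res = (δ₀ + 1000)·f^(α−1) − 1000
α = ε/1000 + 1 = 0.96480, so α − 1 = -0.03520
f^(α−1) = 0.684^(-0.03520) = 1.013459
δ_res = (-28.7 + 1000) × 1.013459 − 1000 = 984.372 − 1000 = -15.63 permil

-15.6 permil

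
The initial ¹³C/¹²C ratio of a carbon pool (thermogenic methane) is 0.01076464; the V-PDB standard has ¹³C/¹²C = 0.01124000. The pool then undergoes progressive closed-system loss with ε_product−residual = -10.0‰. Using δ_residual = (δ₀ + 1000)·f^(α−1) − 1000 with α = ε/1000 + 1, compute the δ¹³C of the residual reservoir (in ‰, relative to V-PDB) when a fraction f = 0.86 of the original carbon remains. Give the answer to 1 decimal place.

-40.8‰

δ₀ = (0.01076464/0.01124000 − 1)×1000 = (0.957708 − 1)×1000 = -42.292‰
α − 1 = ε/1000 = -0.0100
f^(α−1) = 0.86^(-0.0100) = 1.001509
δ_res = (-42.292 + 1000) × 1.001509 − 1000 = 959.154 − 1000 = -40.85‰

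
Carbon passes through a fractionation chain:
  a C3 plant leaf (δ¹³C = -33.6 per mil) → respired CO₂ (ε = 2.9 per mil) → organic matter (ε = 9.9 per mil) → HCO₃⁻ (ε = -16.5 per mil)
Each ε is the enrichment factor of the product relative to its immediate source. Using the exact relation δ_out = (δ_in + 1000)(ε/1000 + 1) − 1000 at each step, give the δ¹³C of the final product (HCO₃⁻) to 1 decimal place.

-37.4 per mil

step 1: δ = (-33.60 + 1000)·(2.9/1000 + 1) − 1000 = -30.80 per mil
step 2: δ = (-30.80 + 1000)·(9.9/1000 + 1) − 1000 = -21.20 per mil
step 3: δ = (-21.20 + 1000)·(-16.5/1000 + 1) − 1000 = -37.35 per mil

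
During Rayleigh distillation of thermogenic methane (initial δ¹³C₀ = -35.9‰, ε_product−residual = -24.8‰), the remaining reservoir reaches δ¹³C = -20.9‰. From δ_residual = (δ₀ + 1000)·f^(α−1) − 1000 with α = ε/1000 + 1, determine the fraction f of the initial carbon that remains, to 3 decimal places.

α − 1 = ε/1000 = -0.0248
(δ_res + 1000)/(δ₀ + 1000) = (-20.9 + 1000)/(-35.9 + 1000) = 979.1/964.1 = 1.015559
f = 1.015559^(1/-0.0248) = exp(ln(1.015559)/-0.0248) = exp(0.01544/-0.0248)
f = exp(-0.6225) = 0.5366

0.537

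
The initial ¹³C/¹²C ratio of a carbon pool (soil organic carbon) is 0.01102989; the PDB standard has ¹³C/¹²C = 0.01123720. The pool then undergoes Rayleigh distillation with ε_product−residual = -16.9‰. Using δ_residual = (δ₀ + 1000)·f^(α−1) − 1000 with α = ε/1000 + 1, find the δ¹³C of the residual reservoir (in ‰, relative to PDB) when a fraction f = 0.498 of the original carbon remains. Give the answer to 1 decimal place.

δ₀ = (0.01102989/0.01123720 − 1)×1000 = (0.981551 − 1)×1000 = -18.449‰
α − 1 = ε/1000 = -0.0169
f^(α−1) = 0.498^(-0.0169) = 1.011852
δ_res = (-18.449 + 1000) × 1.011852 − 1000 = 993.184 − 1000 = -6.82‰

-6.8‰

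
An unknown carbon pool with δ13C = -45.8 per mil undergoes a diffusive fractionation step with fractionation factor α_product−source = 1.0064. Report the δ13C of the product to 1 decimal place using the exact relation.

δ_product = (δ_source + 1000)·α − 1000
δ_product = (-45.8 + 1000) × 1.0064 − 1000
δ_product = 960.307 − 1000 = -39.69 per mil

-39.7 per mil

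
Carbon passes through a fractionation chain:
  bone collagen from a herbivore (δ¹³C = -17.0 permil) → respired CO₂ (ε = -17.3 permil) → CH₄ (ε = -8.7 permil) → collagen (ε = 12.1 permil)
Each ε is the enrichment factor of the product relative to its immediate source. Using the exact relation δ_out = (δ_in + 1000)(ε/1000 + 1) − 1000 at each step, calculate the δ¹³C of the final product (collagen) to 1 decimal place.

step 1: δ = (-17.00 + 1000)·(-17.3/1000 + 1) − 1000 = -34.01 permil
step 2: δ = (-34.01 + 1000)·(-8.7/1000 + 1) − 1000 = -42.41 permil
step 3: δ = (-42.41 + 1000)·(12.1/1000 + 1) − 1000 = -30.82 permil

-30.8 permil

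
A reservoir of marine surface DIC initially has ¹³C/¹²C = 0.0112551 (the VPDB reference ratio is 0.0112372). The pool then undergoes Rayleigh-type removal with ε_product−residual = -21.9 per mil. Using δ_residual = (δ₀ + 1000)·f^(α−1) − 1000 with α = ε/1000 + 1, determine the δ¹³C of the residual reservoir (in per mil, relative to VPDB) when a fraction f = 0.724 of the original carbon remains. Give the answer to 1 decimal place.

δ₀ = (0.0112551/0.0112372 − 1)×1000 = (1.001593 − 1)×1000 = 1.593 per mil
α − 1 = ε/1000 = -0.0219
f^(α−1) = 0.724^(-0.0219) = 1.007098
δ_res = (1.593 + 1000) × 1.007098 − 1000 = 1008.702 − 1000 = 8.70 per mil

8.7 per mil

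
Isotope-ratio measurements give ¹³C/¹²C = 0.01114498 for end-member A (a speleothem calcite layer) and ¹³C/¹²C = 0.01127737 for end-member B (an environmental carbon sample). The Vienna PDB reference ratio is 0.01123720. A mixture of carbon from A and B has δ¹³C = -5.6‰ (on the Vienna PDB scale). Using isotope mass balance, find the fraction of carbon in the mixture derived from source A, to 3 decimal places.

0.779

δ_A = (0.01114498/0.01123720 − 1)×1000 = (0.991793 − 1)×1000 = -8.207‰
δ_B = (0.01127737/0.01123720 − 1)×1000 = (1.003575 − 1)×1000 = 3.575‰
f_A = (δ_mix − δ_B)/(δ_A − δ_B) = (-5.6 − (3.575))/(-8.207 − (3.575))
f_A = -9.175 / -11.781 = 0.7787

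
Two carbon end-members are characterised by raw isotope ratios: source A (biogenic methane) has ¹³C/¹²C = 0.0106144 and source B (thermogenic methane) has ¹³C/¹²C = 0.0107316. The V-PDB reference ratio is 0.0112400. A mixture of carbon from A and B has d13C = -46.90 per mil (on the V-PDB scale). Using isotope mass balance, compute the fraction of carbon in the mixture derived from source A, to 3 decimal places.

δ_A = (0.0106144/0.0112400 − 1)×1000 = (0.944342 − 1)×1000 = -55.658 per mil
δ_B = (0.0107316/0.0112400 − 1)×1000 = (0.954769 − 1)×1000 = -45.231 per mil
f_A = (δ_mix − δ_B)/(δ_A − δ_B) = (-46.90 − (-45.231))/(-55.658 − (-45.231))
f_A = -1.669 / -10.427 = 0.1600

0.160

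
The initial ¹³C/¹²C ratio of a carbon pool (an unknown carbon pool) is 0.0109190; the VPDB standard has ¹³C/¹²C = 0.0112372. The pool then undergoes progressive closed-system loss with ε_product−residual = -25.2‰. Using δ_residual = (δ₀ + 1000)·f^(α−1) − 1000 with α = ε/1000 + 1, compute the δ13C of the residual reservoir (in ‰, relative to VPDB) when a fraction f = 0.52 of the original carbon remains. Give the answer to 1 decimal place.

-12.2‰

δ₀ = (0.0109190/0.0112372 − 1)×1000 = (0.971683 − 1)×1000 = -28.317‰
α − 1 = ε/1000 = -0.0252
f^(α−1) = 0.52^(-0.0252) = 1.016615
δ_res = (-28.317 + 1000) × 1.016615 − 1000 = 987.828 − 1000 = -12.17‰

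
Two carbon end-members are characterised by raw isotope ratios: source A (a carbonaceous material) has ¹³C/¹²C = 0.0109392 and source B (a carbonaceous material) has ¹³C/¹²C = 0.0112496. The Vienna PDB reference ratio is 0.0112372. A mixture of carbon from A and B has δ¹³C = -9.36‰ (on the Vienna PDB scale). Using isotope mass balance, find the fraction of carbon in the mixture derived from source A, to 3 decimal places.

δ_A = (0.0109392/0.0112372 − 1)×1000 = (0.973481 − 1)×1000 = -26.519‰
δ_B = (0.0112496/0.0112372 − 1)×1000 = (1.001103 − 1)×1000 = 1.103‰
f_A = (δ_mix − δ_B)/(δ_A − δ_B) = (-9.36 − (1.103))/(-26.519 − (1.103))
f_A = -10.463 / -27.623 = 0.3788

0.379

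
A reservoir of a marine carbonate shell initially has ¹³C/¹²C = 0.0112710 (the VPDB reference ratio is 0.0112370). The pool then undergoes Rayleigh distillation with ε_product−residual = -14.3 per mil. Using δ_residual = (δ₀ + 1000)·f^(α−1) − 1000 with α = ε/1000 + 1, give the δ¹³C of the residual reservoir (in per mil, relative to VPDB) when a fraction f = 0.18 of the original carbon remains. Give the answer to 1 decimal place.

27.9 per mil

δ₀ = (0.0112710/0.0112370 − 1)×1000 = (1.003026 − 1)×1000 = 3.026 per mil
α − 1 = ε/1000 = -0.0143
f^(α−1) = 0.18^(-0.0143) = 1.024825
δ_res = (3.026 + 1000) × 1.024825 − 1000 = 1027.926 − 1000 = 27.93 per mil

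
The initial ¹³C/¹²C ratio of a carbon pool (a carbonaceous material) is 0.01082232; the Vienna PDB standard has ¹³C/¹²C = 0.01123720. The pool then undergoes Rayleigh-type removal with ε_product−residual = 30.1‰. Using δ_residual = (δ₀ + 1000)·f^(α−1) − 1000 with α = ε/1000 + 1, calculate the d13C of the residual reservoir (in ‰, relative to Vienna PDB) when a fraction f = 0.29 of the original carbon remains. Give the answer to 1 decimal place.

-72.1‰

δ₀ = (0.01082232/0.01123720 − 1)×1000 = (0.963080 − 1)×1000 = -36.920‰
α − 1 = ε/1000 = 0.0301
f^(α−1) = 0.29^(0.0301) = 0.963426
δ_res = (-36.920 + 1000) × 0.963426 − 1000 = 927.856 − 1000 = -72.14‰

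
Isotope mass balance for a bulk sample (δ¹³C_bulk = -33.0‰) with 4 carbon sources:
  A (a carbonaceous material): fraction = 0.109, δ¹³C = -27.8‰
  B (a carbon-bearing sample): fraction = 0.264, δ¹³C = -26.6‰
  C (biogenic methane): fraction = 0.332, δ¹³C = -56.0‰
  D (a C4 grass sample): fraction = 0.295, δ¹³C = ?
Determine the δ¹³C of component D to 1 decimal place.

-14.8‰

Isotope mass balance: δ_bulk = Σ fᵢ·δᵢ.
-33.0 = 0.109×(-27.8) + 0.264×(-26.6) + 0.332×(-56.0) + 0.295×δ_D
0.295·δ_D = -33.0 − (-28.645) = -4.355
δ_D = -4.355 / 0.295 = -14.76‰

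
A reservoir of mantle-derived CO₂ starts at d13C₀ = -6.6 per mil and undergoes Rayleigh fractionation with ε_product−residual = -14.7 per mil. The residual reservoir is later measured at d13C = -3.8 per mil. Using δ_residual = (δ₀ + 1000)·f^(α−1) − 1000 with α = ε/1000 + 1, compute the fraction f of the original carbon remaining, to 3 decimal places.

0.826

α − 1 = ε/1000 = -0.0147
(δ_res + 1000)/(δ₀ + 1000) = (-3.8 + 1000)/(-6.6 + 1000) = 996.2/993.4 = 1.002819
f = 1.002819^(1/-0.0147) = exp(ln(1.002819)/-0.0147) = exp(0.00281/-0.0147)
f = exp(-0.1915) = 0.8257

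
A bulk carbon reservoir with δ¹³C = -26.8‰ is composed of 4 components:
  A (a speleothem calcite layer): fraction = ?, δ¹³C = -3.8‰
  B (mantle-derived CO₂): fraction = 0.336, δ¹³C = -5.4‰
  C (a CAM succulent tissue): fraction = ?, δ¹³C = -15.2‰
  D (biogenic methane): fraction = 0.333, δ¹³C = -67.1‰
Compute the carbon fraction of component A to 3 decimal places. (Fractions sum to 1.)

0.210

Let f_A and f_C be the unknown fractions; fractions sum to 1 so f_A + f_C = 0.331.
Mass balance: Σ fᵢ·δᵢ = δ_bulk ⇒ f_A·(-3.8) + f_C·(-15.2) = -26.8 − (-24.159) = -2.641
Substitute f_C = 0.331 − f_A:
f_A·(-3.8 − -15.2) = -2.641 − 0.331×(-15.2) = 2.390
f_A = 2.390 / 11.4 = 0.2096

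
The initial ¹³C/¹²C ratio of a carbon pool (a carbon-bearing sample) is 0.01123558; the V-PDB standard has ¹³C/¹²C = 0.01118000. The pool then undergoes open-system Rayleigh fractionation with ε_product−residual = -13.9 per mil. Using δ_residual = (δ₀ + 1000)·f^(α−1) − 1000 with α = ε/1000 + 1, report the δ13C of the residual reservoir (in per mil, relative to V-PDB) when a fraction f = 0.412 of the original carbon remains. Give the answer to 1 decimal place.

δ₀ = (0.01123558/0.01118000 − 1)×1000 = (1.004971 − 1)×1000 = 4.971 per mil
α − 1 = ε/1000 = -0.0139
f^(α−1) = 0.412^(-0.0139) = 1.012402
δ_res = (4.971 + 1000) × 1.012402 − 1000 = 1017.435 − 1000 = 17.43 per mil

17.4 per mil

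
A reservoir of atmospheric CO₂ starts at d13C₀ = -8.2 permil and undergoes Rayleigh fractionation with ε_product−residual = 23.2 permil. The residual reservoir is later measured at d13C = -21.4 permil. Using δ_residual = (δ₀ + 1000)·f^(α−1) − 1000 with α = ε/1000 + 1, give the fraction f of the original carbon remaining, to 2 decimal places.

0.56

α − 1 = ε/1000 = 0.0232
(δ_res + 1000)/(δ₀ + 1000) = (-21.4 + 1000)/(-8.2 + 1000) = 978.6/991.8 = 0.986691
f = 0.986691^(1/0.0232) = exp(ln(0.986691)/0.0232) = exp(-0.01340/0.0232)
f = exp(-0.5775) = 0.5613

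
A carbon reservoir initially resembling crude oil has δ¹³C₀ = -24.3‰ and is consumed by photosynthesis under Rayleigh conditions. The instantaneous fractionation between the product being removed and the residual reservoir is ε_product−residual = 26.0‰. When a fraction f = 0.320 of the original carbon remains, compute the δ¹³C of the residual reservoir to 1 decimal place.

-52.8‰

Rayleigh residual: δ_res = (δ₀ + 1000)·f^(α−1) − 1000
α = ε/1000 + 1 = 1.02600, so α − 1 = 0.02600
f^(α−1) = 0.320^(0.02600) = 0.970809
δ_res = (-24.3 + 1000) × 0.970809 − 1000 = 947.219 − 1000 = -52.78‰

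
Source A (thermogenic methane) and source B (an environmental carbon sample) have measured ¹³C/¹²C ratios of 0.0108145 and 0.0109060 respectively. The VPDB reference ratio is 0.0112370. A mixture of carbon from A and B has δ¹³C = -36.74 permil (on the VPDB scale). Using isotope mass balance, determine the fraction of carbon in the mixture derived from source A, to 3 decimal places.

0.895

δ_A = (0.0108145/0.0112370 − 1)×1000 = (0.962401 − 1)×1000 = -37.599 permil
δ_B = (0.0109060/0.0112370 − 1)×1000 = (0.970544 − 1)×1000 = -29.456 permil
f_A = (δ_mix − δ_B)/(δ_A − δ_B) = (-36.74 − (-29.456))/(-37.599 − (-29.456))
f_A = -7.284 / -8.143 = 0.8945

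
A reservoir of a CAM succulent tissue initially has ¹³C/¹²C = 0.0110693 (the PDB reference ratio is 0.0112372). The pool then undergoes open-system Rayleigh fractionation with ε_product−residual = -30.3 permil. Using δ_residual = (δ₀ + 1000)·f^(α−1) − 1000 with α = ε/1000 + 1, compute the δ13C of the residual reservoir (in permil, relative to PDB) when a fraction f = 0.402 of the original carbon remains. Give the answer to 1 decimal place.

δ₀ = (0.0110693/0.0112372 − 1)×1000 = (0.985059 − 1)×1000 = -14.941 permil
α − 1 = ε/1000 = -0.0303
f^(α−1) = 0.402^(-0.0303) = 1.027997
δ_res = (-14.941 + 1000) × 1.027997 − 1000 = 1012.637 − 1000 = 12.64 permil

12.6 permil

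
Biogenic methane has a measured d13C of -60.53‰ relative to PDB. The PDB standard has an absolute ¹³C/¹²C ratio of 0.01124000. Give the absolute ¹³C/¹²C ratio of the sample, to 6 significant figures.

R_sample = R_standard × (d13C/1000 + 1)
R_sample = 0.01124000 × (-60.53/1000 + 1) = 0.01124000 × 0.939470
R_sample = 0.0105596

0.0105596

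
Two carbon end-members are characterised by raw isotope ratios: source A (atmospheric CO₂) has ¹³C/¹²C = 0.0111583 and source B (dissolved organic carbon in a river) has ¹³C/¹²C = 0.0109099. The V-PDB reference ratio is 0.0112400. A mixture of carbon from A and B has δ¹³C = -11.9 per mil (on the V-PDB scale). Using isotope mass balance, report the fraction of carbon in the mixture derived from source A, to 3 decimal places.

δ_A = (0.0111583/0.0112400 − 1)×1000 = (0.992731 − 1)×1000 = -7.269 per mil
δ_B = (0.0109099/0.0112400 − 1)×1000 = (0.970632 − 1)×1000 = -29.368 per mil
f_A = (δ_mix − δ_B)/(δ_A − δ_B) = (-11.9 − (-29.368))/(-7.269 − (-29.368))
f_A = 17.468 / 22.100 = 0.7904

0.790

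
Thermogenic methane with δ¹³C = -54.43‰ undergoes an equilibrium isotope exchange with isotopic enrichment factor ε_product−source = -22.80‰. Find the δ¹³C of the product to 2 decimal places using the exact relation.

Exactly, δ_product = (δ_source + 1000)·(ε/1000 + 1) − 1000.
δ_product = (-54.43 + 1000) × (-22.80/1000 + 1) − 1000
δ_product = -75.989‰

-75.99‰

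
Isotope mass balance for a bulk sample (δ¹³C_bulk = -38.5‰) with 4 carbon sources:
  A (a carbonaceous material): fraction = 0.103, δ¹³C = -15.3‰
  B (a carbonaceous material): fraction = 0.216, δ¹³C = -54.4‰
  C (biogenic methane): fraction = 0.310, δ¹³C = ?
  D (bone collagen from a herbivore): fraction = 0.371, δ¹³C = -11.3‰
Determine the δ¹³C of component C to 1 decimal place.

Isotope mass balance: δ_bulk = Σ fᵢ·δᵢ.
-38.5 = 0.103×(-15.3) + 0.216×(-54.4) + 0.310×δ_C + 0.371×(-11.3)
0.310·δ_C = -38.5 − (-17.519) = -20.981
δ_C = -20.981 / 0.310 = -67.68‰

-67.7‰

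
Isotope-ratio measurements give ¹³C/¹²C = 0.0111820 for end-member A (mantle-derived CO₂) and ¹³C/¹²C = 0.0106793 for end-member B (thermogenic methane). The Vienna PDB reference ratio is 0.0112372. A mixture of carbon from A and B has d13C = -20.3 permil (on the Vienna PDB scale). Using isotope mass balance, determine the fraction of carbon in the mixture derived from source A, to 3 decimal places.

δ_A = (0.0111820/0.0112372 − 1)×1000 = (0.995088 − 1)×1000 = -4.912 permil
δ_B = (0.0106793/0.0112372 − 1)×1000 = (0.950352 − 1)×1000 = -49.648 permil
f_A = (δ_mix − δ_B)/(δ_A − δ_B) = (-20.3 − (-49.648))/(-4.912 − (-49.648))
f_A = 29.348 / 44.735 = 0.6560

0.656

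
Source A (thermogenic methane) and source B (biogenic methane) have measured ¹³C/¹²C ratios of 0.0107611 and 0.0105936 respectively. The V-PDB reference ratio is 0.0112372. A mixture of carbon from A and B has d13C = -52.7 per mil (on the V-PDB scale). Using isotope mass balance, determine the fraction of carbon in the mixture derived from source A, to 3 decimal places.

0.307

δ_A = (0.0107611/0.0112372 − 1)×1000 = (0.957632 − 1)×1000 = -42.368 per mil
δ_B = (0.0105936/0.0112372 − 1)×1000 = (0.942726 − 1)×1000 = -57.274 per mil
f_A = (δ_mix − δ_B)/(δ_A − δ_B) = (-52.7 − (-57.274))/(-42.368 − (-57.274))
f_A = 4.574 / 14.906 = 0.3069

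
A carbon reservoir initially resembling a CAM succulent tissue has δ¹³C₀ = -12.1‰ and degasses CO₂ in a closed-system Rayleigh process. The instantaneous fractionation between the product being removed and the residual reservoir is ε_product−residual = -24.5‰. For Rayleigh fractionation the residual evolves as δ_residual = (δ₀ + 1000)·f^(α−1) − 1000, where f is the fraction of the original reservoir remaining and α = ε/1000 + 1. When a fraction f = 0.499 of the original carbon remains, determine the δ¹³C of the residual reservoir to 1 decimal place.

Rayleigh residual: δ_res = (δ₀ + 1000)·f^(α−1) − 1000
α = ε/1000 + 1 = 0.97550, so α − 1 = -0.02450
f^(α−1) = 0.499^(-0.02450) = 1.017177
δ_res = (-12.1 + 1000) × 1.017177 − 1000 = 1004.869 − 1000 = 4.87‰

4.9‰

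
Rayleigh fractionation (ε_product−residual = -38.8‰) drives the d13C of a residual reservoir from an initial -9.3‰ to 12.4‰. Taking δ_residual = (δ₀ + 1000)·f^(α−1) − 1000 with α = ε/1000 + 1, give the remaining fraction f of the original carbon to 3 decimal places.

α − 1 = ε/1000 = -0.0388
(δ_res + 1000)/(δ₀ + 1000) = (12.4 + 1000)/(-9.3 + 1000) = 1012.4/990.7 = 1.021904
f = 1.021904^(1/-0.0388) = exp(ln(1.021904)/-0.0388) = exp(0.02167/-0.0388)
f = exp(-0.5584) = 0.5721

0.572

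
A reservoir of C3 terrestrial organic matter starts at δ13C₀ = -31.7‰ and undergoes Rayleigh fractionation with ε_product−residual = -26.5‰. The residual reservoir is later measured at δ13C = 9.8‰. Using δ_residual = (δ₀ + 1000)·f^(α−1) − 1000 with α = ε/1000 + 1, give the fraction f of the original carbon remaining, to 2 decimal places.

α − 1 = ε/1000 = -0.0265
(δ_res + 1000)/(δ₀ + 1000) = (9.8 + 1000)/(-31.7 + 1000) = 1009.8/968.3 = 1.042859
f = 1.042859^(1/-0.0265) = exp(ln(1.042859)/-0.0265) = exp(0.04197/-0.0265)
f = exp(-1.5836) = 0.2052

0.21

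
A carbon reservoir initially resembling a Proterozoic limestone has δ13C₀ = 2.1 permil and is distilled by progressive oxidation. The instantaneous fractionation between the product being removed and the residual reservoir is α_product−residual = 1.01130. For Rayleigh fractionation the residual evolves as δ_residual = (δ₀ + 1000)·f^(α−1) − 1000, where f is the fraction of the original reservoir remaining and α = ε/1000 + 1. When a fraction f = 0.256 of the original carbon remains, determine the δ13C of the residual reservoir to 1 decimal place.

Rayleigh residual: δ_res = (δ₀ + 1000)·f^(α−1) − 1000
α − 1 = 0.01130
f^(α−1) = 0.256^(0.01130) = 0.984721
δ_res = (2.1 + 1000) × 0.984721 − 1000 = 986.789 − 1000 = -13.21 permil

-13.2 permil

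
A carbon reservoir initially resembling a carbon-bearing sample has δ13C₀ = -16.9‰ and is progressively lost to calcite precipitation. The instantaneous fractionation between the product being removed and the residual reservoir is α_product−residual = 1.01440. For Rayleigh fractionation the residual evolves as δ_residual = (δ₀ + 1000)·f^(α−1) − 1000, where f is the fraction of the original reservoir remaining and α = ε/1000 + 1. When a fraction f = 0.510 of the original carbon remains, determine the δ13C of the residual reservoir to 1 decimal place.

-26.4‰

Rayleigh residual: δ_res = (δ₀ + 1000)·f^(α−1) − 1000
α − 1 = 0.01440
f^(α−1) = 0.510^(0.01440) = 0.990351
δ_res = (-16.9 + 1000) × 0.990351 − 1000 = 973.614 − 1000 = -26.39‰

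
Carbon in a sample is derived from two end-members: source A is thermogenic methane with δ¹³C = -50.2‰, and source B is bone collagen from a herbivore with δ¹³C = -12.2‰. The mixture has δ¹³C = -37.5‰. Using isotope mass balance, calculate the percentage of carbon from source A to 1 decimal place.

δ_mix = f_A·δ_A + (1 − f_A)·δ_B  ⇒  f_A = (δ_mix − δ_B)/(δ_A − δ_B)
f_A = (-37.5 − (-12.2)) / (-50.2 − (-12.2))
f_A = -25.3 / -38.0 = 0.6658

66.6%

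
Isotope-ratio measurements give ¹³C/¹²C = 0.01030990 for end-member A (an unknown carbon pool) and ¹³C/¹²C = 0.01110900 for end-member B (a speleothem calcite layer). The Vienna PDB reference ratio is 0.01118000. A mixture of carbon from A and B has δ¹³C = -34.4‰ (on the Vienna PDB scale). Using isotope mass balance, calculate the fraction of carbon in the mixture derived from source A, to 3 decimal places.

0.392

δ_A = (0.01030990/0.01118000 − 1)×1000 = (0.922174 − 1)×1000 = -77.826‰
δ_B = (0.01110900/0.01118000 − 1)×1000 = (0.993649 − 1)×1000 = -6.351‰
f_A = (δ_mix − δ_B)/(δ_A − δ_B) = (-34.4 − (-6.351))/(-77.826 − (-6.351))
f_A = -28.049 / -71.476 = 0.3924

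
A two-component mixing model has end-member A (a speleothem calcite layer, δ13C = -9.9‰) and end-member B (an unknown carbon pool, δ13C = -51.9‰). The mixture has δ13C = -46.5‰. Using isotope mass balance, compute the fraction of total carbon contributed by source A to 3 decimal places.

0.129

δ_mix = f_A·δ_A + (1 − f_A)·δ_B  ⇒  f_A = (δ_mix − δ_B)/(δ_A − δ_B)
f_A = (-46.5 − (-51.9)) / (-9.9 − (-51.9))
f_A = 5.4 / 42.0 = 0.1286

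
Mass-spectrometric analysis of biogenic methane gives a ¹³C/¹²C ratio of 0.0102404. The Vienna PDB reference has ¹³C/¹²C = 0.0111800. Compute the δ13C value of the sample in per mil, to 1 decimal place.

δ13C = (R_sample / R_standard − 1) × 1000
R_sample / R_standard = 0.0102404 / 0.0111800 = 0.915957
δ13C = (0.915957 − 1) × 1000 = -84.04 per mil

-84.0 per mil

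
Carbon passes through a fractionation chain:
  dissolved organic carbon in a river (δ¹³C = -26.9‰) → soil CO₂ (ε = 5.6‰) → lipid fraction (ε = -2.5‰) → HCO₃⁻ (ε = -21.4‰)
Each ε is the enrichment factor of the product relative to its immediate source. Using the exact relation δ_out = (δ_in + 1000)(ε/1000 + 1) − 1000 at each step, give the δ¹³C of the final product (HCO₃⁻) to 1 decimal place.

-44.8‰

step 1: δ = (-26.90 + 1000)·(5.6/1000 + 1) − 1000 = -21.45‰
step 2: δ = (-21.45 + 1000)·(-2.5/1000 + 1) − 1000 = -23.90‰
step 3: δ = (-23.90 + 1000)·(-21.4/1000 + 1) − 1000 = -44.79‰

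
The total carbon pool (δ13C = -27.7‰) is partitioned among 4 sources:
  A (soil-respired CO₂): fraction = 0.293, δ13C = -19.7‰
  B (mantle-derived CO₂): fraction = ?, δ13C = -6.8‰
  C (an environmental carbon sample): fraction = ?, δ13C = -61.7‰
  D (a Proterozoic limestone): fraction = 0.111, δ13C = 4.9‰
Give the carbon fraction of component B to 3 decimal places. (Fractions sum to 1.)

Let f_B and f_C be the unknown fractions; fractions sum to 1 so f_B + f_C = 0.596.
Mass balance: Σ fᵢ·δᵢ = δ_bulk ⇒ f_B·(-6.8) + f_C·(-61.7) = -27.7 − (-5.228) = -22.472
Substitute f_C = 0.596 − f_B:
f_B·(-6.8 − -61.7) = -22.472 − 0.596×(-61.7) = 14.301
f_B = 14.301 / 54.9 = 0.2605

0.260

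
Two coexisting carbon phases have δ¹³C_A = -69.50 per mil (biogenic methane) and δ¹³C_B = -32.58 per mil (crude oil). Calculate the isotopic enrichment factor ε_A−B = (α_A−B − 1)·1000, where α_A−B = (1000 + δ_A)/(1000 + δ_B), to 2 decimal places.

α_A−B = (1000 + -69.50) / (1000 + -32.58) = 930.50 / 967.42 = 0.961837
ε_A−B = (0.961837 − 1) × 1000 = -38.163 per mil
(The approximation ε ≈ δ_A − δ_B would give -36.92 per mil.)

-38.16 per mil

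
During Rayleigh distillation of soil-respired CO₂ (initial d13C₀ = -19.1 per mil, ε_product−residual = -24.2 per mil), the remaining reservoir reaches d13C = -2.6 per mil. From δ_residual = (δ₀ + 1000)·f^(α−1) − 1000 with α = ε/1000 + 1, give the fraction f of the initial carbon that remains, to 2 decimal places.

0.50

α − 1 = ε/1000 = -0.0242
(δ_res + 1000)/(δ₀ + 1000) = (-2.6 + 1000)/(-19.1 + 1000) = 997.4/980.9 = 1.016821
f = 1.016821^(1/-0.0242) = exp(ln(1.016821)/-0.0242) = exp(0.01668/-0.0242)
f = exp(-0.6893) = 0.5019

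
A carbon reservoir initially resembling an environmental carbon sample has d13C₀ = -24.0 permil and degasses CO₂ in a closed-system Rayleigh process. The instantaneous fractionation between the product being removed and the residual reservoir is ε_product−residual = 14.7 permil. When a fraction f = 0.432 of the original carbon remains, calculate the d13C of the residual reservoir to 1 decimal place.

-36.0 permil

Rayleigh residual: δ_res = (δ₀ + 1000)·f^(α−1) − 1000
α = ε/1000 + 1 = 1.01470, so α − 1 = 0.01470
f^(α−1) = 0.432^(0.01470) = 0.987738
δ_res = (-24.0 + 1000) × 0.987738 − 1000 = 964.032 − 1000 = -35.97 permil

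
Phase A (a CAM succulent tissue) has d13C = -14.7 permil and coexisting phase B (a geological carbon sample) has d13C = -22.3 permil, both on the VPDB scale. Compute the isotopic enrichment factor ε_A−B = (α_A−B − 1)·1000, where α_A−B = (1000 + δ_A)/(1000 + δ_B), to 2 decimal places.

7.77 permil

α_A−B = (1000 + -14.7) / (1000 + -22.3) = 985.3 / 977.7 = 1.007773
ε_A−B = (1.007773 − 1) × 1000 = 7.773 permil
(The approximation ε ≈ δ_A − δ_B would give 7.6 permil.)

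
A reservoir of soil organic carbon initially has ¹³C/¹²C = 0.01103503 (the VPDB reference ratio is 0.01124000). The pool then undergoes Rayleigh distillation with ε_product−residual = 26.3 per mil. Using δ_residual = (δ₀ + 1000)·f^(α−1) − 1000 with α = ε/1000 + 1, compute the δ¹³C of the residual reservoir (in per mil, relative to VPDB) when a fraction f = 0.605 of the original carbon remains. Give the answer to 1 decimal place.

δ₀ = (0.01103503/0.01124000 − 1)×1000 = (0.981764 − 1)×1000 = -18.236 per mil
α − 1 = ε/1000 = 0.0263
f^(α−1) = 0.605^(0.0263) = 0.986870
δ_res = (-18.236 + 1000) × 0.986870 − 1000 = 968.874 − 1000 = -31.13 per mil

-31.1 per mil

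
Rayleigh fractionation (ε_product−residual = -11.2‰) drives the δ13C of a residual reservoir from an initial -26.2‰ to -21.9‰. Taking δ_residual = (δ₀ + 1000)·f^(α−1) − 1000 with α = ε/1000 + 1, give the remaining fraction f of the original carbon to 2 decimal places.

0.67

α − 1 = ε/1000 = -0.0112
(δ_res + 1000)/(δ₀ + 1000) = (-21.9 + 1000)/(-26.2 + 1000) = 978.1/973.8 = 1.004416
f = 1.004416^(1/-0.0112) = exp(ln(1.004416)/-0.0112) = exp(0.00441/-0.0112)
f = exp(-0.3934) = 0.6748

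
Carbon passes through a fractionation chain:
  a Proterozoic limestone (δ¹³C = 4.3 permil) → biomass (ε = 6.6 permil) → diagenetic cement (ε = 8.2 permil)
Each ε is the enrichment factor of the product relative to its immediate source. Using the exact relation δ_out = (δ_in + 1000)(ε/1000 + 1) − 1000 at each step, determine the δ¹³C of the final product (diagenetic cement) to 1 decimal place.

19.2 permil

step 1: δ = (4.30 + 1000)·(6.6/1000 + 1) − 1000 = 10.93 permil
step 2: δ = (10.93 + 1000)·(8.2/1000 + 1) − 1000 = 19.22 permil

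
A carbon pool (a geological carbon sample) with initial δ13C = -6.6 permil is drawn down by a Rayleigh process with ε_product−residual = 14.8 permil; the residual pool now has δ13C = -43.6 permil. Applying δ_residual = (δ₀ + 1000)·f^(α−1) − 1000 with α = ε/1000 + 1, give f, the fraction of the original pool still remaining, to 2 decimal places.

0.08

α − 1 = ε/1000 = 0.0148
(δ_res + 1000)/(δ₀ + 1000) = (-43.6 + 1000)/(-6.6 + 1000) = 956.4/993.4 = 0.962754
f = 0.962754^(1/0.0148) = exp(ln(0.962754)/0.0148) = exp(-0.03796/0.0148)
f = exp(-2.5647) = 0.0769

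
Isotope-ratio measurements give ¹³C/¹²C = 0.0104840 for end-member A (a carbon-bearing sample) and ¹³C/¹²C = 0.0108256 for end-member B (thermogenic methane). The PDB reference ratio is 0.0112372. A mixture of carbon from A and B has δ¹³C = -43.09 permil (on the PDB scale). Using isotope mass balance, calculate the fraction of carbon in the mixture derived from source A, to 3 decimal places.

0.213

δ_A = (0.0104840/0.0112372 − 1)×1000 = (0.932973 − 1)×1000 = -67.027 permil
δ_B = (0.0108256/0.0112372 − 1)×1000 = (0.963372 − 1)×1000 = -36.628 permil
f_A = (δ_mix − δ_B)/(δ_A − δ_B) = (-43.09 − (-36.628))/(-67.027 − (-36.628))
f_A = -6.462 / -30.399 = 0.2126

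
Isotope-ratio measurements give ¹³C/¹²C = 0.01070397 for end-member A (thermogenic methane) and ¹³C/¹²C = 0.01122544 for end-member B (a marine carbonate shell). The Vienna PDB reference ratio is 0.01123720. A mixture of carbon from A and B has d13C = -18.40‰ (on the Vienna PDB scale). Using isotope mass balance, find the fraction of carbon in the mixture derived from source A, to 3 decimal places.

0.374

δ_A = (0.01070397/0.01123720 − 1)×1000 = (0.952548 − 1)×1000 = -47.452‰
δ_B = (0.01122544/0.01123720 − 1)×1000 = (0.998953 − 1)×1000 = -1.047‰
f_A = (δ_mix − δ_B)/(δ_A − δ_B) = (-18.40 − (-1.047))/(-47.452 − (-1.047))
f_A = -17.353 / -46.406 = 0.3740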